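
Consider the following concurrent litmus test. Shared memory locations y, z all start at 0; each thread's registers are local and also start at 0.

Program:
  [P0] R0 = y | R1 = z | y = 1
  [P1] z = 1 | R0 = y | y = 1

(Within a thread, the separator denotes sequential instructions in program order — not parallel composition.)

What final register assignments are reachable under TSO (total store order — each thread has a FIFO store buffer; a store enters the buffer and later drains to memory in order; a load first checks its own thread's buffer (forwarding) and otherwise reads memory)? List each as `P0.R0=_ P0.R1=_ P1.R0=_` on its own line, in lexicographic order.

P0.R0=0 P0.R1=0 P1.R0=0
P0.R0=0 P0.R1=0 P1.R0=1
P0.R0=0 P0.R1=1 P1.R0=0
P0.R0=0 P0.R1=1 P1.R0=1
P0.R0=1 P0.R1=1 P1.R0=0

outcome vector order: (P0.R0,P0.R1,P1.R0)
|TSO outcomes| = 5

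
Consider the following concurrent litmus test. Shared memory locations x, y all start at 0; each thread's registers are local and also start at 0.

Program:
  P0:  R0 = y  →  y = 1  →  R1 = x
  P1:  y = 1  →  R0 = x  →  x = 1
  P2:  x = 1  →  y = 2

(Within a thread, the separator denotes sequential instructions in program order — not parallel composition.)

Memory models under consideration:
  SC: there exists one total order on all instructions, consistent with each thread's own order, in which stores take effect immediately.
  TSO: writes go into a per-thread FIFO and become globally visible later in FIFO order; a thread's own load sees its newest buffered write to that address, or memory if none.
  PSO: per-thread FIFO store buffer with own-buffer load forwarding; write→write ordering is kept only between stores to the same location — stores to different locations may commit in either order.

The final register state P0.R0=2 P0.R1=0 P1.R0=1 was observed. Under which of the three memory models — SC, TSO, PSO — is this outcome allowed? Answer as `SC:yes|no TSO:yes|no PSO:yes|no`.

outcome vector order: (P0.R0,P0.R1,P1.R0)
SC (10): 000, 001, 010, 011, 100, 101, 110, 111, 210, 211
TSO (10): 000, 001, 010, 011, 100, 101, 110, 111, 210, 211
PSO (12): 000, 001, 010, 011, 100, 101, 110, 111, 200, 201, 210, 211
target 201 ∈ {PSO}

SC:no TSO:no PSO:yes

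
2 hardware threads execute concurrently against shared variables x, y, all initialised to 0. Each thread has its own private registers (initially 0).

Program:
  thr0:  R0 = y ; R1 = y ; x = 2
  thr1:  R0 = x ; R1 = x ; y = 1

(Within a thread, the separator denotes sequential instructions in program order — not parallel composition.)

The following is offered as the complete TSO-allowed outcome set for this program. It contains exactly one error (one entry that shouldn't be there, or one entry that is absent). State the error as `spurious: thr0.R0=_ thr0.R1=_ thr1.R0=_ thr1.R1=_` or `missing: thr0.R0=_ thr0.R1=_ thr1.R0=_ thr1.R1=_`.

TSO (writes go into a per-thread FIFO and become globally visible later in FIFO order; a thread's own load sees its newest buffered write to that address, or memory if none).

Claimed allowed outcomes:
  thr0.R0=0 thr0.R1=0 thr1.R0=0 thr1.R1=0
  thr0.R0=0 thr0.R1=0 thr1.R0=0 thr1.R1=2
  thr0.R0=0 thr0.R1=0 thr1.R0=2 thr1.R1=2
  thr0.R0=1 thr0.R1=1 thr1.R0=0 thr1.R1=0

outcome vector order: (thr0.R0,thr0.R1,thr1.R0,thr1.R1)
TSO: 5 outcomes — {0000, 0002, 0022, 0100, 1100}
TSO∖claimed = {0100}

missing: thr0.R0=0 thr0.R1=1 thr1.R0=0 thr1.R1=0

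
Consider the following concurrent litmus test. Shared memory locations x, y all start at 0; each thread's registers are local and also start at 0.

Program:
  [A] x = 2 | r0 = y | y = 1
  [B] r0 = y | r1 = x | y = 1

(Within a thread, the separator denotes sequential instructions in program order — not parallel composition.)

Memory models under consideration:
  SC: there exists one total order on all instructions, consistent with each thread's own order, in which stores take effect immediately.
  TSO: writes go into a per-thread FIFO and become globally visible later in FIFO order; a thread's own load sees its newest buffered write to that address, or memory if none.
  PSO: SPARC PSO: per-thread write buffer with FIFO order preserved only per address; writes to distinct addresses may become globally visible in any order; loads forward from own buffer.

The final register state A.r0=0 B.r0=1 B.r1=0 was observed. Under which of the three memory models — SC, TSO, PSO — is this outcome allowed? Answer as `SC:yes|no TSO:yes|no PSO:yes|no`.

outcome vector order: (A.r0,B.r0,B.r1)
SC (5): 0/0/0 0/0/2 0/1/2 1/0/0 1/0/2
TSO (5): 0/0/0 0/0/2 0/1/2 1/0/0 1/0/2
PSO (6): 0/0/0 0/0/2 0/1/0 0/1/2 1/0/0 1/0/2
target 0/1/0 ∈ {PSO}

SC:no TSO:no PSO:yes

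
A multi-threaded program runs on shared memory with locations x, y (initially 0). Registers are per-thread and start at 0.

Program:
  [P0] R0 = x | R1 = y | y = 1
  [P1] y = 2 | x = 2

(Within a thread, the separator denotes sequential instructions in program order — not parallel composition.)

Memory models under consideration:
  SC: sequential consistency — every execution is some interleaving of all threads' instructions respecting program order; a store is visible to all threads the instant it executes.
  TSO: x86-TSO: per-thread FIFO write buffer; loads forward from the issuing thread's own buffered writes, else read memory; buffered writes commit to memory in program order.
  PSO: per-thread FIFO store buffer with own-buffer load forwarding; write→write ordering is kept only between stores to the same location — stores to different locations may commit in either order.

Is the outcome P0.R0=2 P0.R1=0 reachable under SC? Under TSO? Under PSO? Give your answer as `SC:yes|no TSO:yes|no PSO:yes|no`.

outcome vector order: (P0.R0,P0.R1)
[SC] allowed = {<0 0>; <0 2>; <2 2>}
[TSO] allowed = {<0 0>; <0 2>; <2 2>}
[PSO] allowed = {<0 0>; <0 2>; <2 0>; <2 2>}
target <2 0> ∈ {PSO}

SC:no TSO:no PSO:yes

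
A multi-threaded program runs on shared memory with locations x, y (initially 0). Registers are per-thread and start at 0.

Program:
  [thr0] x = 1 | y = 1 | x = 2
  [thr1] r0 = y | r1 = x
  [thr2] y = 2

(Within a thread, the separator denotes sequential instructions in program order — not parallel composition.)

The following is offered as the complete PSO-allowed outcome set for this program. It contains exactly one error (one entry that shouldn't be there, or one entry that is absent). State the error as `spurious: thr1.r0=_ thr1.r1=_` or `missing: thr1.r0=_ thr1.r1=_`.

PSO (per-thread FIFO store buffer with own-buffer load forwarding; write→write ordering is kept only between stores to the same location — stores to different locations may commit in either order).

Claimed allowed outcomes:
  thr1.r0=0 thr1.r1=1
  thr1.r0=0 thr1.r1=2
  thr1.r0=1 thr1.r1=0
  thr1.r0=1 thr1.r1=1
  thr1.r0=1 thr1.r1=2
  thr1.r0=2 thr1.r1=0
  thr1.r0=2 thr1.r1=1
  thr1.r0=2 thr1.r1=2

missing: thr1.r0=0 thr1.r1=0

outcome vector order: (thr1.r0,thr1.r1)
PSO: 9 outcomes — {0/0; 0/1; 0/2; 1/0; 1/1; 1/2; 2/0; 2/1; 2/2}
PSO∖claimed = {0/0}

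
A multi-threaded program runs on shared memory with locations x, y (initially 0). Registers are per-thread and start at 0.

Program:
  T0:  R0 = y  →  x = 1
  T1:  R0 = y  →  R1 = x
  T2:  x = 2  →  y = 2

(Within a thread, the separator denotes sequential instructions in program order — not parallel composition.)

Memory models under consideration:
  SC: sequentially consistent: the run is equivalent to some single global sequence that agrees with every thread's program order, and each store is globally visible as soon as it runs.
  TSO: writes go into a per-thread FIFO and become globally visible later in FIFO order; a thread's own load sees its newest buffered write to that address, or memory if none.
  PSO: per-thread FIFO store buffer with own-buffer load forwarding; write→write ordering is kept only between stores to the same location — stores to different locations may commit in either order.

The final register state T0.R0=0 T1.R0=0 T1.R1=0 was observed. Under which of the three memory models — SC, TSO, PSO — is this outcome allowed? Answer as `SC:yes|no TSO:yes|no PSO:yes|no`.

outcome vector order: (T0.R0,T1.R0,T1.R1)
[SC] allowed = {000 001 002 021 022 200 201 202 221 222}
[TSO] allowed = {000 001 002 021 022 200 201 202 221 222}
[PSO] allowed = {000 001 002 020 021 022 200 201 202 220 221 222}
target 000 ∈ {SC,TSO,PSO}

SC:yes TSO:yes PSO:yes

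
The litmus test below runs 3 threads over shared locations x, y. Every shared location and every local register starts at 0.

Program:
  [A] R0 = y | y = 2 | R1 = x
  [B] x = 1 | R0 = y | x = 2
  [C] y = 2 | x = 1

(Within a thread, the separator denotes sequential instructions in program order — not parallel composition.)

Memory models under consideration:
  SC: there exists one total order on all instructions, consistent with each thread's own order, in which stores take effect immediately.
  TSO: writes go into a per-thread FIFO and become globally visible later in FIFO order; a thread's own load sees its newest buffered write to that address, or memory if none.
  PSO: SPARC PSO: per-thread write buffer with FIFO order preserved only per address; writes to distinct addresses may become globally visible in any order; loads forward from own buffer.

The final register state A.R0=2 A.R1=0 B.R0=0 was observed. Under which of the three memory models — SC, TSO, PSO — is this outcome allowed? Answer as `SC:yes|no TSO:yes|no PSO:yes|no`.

SC:no TSO:yes PSO:yes

outcome vector order: (A.R0,A.R1,B.R0)
under SC → <0 0 2> <0 1 0> <0 1 2> <0 2 0> <0 2 2> <2 0 2> <2 1 0> <2 1 2> <2 2 0> <2 2 2>
under TSO → <0 0 0> <0 0 2> <0 1 0> <0 1 2> <0 2 0> <0 2 2> <2 0 0> <2 0 2> <2 1 0> <2 1 2> <2 2 0> <2 2 2>
under PSO → <0 0 0> <0 0 2> <0 1 0> <0 1 2> <0 2 0> <0 2 2> <2 0 0> <2 0 2> <2 1 0> <2 1 2> <2 2 0> <2 2 2>
target <2 0 0> ∈ {TSO,PSO}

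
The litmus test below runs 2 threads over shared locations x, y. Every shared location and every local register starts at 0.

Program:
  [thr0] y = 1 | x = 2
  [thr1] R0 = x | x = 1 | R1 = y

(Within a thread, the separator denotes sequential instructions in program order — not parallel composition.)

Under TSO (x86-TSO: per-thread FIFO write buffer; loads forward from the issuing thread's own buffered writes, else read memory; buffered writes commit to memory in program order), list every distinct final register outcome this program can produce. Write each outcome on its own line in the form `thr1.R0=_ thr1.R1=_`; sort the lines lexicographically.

thr1.R0=0 thr1.R1=0
thr1.R0=0 thr1.R1=1
thr1.R0=2 thr1.R1=1

outcome vector order: (thr1.R0,thr1.R1)
|TSO outcomes| = 3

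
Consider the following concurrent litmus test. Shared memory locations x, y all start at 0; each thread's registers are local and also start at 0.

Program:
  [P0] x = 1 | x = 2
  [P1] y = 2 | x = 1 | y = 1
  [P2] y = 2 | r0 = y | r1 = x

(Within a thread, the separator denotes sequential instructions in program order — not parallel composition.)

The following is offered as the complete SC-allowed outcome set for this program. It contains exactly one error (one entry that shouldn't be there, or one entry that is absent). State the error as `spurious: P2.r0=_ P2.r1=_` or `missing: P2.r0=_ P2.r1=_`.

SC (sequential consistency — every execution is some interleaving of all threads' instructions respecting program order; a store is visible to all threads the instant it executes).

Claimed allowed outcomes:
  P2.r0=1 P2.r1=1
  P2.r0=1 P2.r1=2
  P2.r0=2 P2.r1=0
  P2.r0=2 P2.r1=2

outcome vector order: (P2.r0,P2.r1)
under SC → 11 12 20 21 22
SC∖claimed = {21}

missing: P2.r0=2 P2.r1=1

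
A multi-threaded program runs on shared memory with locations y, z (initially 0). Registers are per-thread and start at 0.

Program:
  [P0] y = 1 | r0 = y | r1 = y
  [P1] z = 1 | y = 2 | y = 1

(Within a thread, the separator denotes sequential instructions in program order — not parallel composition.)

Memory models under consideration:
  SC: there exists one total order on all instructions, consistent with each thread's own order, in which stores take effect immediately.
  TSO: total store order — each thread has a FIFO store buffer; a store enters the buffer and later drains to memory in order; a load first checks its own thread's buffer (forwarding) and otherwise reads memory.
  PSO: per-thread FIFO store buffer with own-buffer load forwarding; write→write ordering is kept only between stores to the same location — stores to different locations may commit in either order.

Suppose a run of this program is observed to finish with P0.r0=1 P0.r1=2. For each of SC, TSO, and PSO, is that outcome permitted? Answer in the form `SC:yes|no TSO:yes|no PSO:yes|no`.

outcome vector order: (P0.r0,P0.r1)
SC: 4 outcomes — {11 12 21 22}
TSO: 4 outcomes — {11 12 21 22}
PSO: 4 outcomes — {11 12 21 22}
target 12 ∈ {SC,TSO,PSO}

SC:yes TSO:yes PSO:yes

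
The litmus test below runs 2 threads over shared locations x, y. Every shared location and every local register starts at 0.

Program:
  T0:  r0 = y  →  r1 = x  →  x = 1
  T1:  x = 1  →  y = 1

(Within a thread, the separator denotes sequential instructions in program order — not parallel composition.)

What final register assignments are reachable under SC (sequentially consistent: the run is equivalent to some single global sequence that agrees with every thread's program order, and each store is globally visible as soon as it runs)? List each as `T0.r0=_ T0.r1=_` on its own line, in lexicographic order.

outcome vector order: (T0.r0,T0.r1)
|SC outcomes| = 3

T0.r0=0 T0.r1=0
T0.r0=0 T0.r1=1
T0.r0=1 T0.r1=1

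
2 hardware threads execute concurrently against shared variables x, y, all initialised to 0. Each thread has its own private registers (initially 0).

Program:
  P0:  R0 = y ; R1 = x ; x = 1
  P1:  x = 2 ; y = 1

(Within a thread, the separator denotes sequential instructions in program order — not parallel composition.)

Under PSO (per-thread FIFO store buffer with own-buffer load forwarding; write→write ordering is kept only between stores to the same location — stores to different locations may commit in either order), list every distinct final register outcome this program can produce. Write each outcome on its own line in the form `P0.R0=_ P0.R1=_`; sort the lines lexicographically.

outcome vector order: (P0.R0,P0.R1)
|PSO outcomes| = 4

P0.R0=0 P0.R1=0
P0.R0=0 P0.R1=2
P0.R0=1 P0.R1=0
P0.R0=1 P0.R1=2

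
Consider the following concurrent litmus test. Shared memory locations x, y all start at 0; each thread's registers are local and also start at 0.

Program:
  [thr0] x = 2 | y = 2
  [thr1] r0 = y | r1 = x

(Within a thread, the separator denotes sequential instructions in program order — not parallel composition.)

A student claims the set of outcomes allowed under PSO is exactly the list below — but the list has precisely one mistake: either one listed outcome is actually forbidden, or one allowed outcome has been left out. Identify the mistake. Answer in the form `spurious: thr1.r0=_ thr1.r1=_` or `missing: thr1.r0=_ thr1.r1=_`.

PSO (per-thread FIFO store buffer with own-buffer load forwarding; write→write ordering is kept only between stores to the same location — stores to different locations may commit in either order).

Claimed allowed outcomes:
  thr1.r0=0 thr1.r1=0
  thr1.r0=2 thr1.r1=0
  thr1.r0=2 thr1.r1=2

outcome vector order: (thr1.r0,thr1.r1)
under PSO → 00; 02; 20; 22
PSO∖claimed = {02}

missing: thr1.r0=0 thr1.r1=2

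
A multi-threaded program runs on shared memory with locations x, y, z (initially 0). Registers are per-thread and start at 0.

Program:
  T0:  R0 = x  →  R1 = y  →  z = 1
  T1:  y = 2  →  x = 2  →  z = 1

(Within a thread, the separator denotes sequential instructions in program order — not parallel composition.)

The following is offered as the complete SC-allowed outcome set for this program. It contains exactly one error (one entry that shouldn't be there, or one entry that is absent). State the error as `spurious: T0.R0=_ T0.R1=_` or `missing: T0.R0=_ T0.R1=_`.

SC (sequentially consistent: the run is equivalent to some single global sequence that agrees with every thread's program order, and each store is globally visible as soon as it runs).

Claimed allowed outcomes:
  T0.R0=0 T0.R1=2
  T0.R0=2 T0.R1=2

outcome vector order: (T0.R0,T0.R1)
SC: 3 outcomes — {0/0, 0/2, 2/2}
SC∖claimed = {0/0}

missing: T0.R0=0 T0.R1=0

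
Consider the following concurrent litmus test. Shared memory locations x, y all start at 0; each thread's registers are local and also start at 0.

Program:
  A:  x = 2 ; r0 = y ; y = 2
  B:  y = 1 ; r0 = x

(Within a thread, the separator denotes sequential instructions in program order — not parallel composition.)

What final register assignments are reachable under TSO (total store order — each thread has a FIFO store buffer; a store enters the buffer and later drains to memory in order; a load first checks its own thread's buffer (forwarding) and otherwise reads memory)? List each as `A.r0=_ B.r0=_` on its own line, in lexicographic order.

outcome vector order: (A.r0,B.r0)
|TSO outcomes| = 4

A.r0=0 B.r0=0
A.r0=0 B.r0=2
A.r0=1 B.r0=0
A.r0=1 B.r0=2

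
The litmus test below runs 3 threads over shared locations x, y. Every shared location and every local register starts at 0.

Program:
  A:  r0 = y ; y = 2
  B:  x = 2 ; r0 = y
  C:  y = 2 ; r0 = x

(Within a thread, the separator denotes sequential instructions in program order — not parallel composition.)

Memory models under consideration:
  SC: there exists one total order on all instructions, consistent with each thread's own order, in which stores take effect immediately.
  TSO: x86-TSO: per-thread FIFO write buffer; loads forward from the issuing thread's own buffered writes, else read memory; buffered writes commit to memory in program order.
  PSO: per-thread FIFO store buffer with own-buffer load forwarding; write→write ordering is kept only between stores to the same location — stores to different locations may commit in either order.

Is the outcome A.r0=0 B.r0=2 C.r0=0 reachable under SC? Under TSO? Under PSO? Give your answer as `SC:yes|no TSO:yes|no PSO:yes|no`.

outcome vector order: (A.r0,B.r0,C.r0)
SC: 6 outcomes — {(0,0,2), (0,2,0), (0,2,2), (2,0,2), (2,2,0), (2,2,2)}
TSO: 8 outcomes — {(0,0,0), (0,0,2), (0,2,0), (0,2,2), (2,0,0), (2,0,2), (2,2,0), (2,2,2)}
PSO: 8 outcomes — {(0,0,0), (0,0,2), (0,2,0), (0,2,2), (2,0,0), (2,0,2), (2,2,0), (2,2,2)}
target (0,2,0) ∈ {SC,TSO,PSO}

SC:yes TSO:yes PSO:yes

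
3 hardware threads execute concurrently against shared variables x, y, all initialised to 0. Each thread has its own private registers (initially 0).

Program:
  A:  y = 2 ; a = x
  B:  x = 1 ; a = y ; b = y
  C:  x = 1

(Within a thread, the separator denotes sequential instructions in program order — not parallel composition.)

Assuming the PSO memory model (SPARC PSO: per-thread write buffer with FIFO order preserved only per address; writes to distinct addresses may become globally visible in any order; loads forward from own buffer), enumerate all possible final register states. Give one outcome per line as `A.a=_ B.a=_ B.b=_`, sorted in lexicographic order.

outcome vector order: (A.a,B.a,B.b)
|PSO outcomes| = 6

A.a=0 B.a=0 B.b=0
A.a=0 B.a=0 B.b=2
A.a=0 B.a=2 B.b=2
A.a=1 B.a=0 B.b=0
A.a=1 B.a=0 B.b=2
A.a=1 B.a=2 B.b=2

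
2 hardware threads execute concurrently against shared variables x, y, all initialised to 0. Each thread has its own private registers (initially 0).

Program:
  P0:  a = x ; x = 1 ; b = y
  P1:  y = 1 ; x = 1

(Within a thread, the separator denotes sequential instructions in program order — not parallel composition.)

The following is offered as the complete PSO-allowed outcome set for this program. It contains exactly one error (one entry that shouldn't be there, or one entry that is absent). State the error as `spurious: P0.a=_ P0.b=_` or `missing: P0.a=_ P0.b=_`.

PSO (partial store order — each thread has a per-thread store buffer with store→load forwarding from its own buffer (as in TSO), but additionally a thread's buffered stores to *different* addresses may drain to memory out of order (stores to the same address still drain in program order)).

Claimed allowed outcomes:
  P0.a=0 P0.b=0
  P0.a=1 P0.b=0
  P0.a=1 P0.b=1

outcome vector order: (P0.a,P0.b)
PSO: 4 outcomes — {0/0 0/1 1/0 1/1}
PSO∖claimed = {0/1}

missing: P0.a=0 P0.b=1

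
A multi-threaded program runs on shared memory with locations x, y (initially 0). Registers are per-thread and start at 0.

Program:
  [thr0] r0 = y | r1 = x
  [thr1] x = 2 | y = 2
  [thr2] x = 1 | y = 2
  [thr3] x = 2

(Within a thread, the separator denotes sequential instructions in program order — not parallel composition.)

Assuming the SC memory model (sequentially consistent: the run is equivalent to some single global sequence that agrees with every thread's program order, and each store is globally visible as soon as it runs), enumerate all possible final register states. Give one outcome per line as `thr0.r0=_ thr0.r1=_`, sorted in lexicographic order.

outcome vector order: (thr0.r0,thr0.r1)
|SC outcomes| = 5

thr0.r0=0 thr0.r1=0
thr0.r0=0 thr0.r1=1
thr0.r0=0 thr0.r1=2
thr0.r0=2 thr0.r1=1
thr0.r0=2 thr0.r1=2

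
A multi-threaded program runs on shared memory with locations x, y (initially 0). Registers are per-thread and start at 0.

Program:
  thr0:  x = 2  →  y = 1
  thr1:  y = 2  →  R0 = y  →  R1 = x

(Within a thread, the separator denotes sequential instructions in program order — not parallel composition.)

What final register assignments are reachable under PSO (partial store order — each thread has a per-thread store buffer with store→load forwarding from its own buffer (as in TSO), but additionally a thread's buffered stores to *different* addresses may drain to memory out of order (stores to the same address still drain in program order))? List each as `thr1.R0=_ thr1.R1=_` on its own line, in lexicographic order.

thr1.R0=1 thr1.R1=0
thr1.R0=1 thr1.R1=2
thr1.R0=2 thr1.R1=0
thr1.R0=2 thr1.R1=2

outcome vector order: (thr1.R0,thr1.R1)
|PSO outcomes| = 4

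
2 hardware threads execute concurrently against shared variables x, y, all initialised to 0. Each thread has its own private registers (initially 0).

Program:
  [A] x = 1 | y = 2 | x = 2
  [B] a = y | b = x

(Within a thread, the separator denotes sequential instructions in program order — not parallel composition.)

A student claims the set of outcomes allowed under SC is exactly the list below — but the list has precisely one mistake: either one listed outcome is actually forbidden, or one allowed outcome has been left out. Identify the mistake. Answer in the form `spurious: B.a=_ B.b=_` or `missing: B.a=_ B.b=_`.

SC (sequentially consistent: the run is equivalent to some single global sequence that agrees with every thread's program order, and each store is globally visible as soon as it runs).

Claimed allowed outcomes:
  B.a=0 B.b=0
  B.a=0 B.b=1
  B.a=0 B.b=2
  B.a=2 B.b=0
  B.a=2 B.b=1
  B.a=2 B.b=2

outcome vector order: (B.a,B.b)
SC (5): (0,0), (0,1), (0,2), (2,1), (2,2)
claimed∖SC = {(2,0)}

spurious: B.a=2 B.b=0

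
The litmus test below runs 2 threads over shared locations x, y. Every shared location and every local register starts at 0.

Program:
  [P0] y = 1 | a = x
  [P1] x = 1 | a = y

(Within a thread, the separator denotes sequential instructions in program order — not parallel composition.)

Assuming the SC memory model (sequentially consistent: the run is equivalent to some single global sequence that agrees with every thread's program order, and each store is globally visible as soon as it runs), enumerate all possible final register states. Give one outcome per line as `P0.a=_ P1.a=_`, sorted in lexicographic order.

P0.a=0 P1.a=1
P0.a=1 P1.a=0
P0.a=1 P1.a=1

outcome vector order: (P0.a,P1.a)
|SC outcomes| = 3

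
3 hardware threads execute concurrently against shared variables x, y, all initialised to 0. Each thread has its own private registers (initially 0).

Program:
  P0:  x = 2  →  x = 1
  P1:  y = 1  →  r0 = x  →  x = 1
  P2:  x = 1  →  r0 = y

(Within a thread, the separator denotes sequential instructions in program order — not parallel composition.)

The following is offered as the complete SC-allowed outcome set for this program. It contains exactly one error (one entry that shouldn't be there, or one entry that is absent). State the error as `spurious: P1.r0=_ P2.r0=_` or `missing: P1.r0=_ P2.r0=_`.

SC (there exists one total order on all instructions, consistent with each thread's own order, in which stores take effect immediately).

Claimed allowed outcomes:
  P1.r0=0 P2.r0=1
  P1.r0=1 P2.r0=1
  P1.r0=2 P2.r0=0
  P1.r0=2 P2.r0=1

missing: P1.r0=1 P2.r0=0

outcome vector order: (P1.r0,P2.r0)
under SC → 0/1, 1/0, 1/1, 2/0, 2/1
SC∖claimed = {1/0}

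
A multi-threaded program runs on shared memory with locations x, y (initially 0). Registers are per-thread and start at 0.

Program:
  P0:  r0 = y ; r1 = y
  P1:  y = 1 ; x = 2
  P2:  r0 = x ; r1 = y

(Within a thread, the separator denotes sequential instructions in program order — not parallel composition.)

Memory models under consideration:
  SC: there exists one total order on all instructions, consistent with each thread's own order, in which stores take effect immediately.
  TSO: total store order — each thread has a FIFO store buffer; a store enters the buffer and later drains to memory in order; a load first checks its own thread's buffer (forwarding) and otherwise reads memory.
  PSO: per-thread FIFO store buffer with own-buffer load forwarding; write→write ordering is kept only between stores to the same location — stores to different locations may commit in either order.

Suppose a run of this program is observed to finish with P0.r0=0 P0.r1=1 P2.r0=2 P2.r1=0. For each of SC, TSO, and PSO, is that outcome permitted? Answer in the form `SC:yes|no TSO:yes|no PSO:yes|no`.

SC:no TSO:no PSO:yes

outcome vector order: (P0.r0,P0.r1,P2.r0,P2.r1)
under SC → 0000; 0001; 0021; 0100; 0101; 0121; 1100; 1101; 1121
under TSO → 0000; 0001; 0021; 0100; 0101; 0121; 1100; 1101; 1121
under PSO → 0000; 0001; 0020; 0021; 0100; 0101; 0120; 0121; 1100; 1101; 1120; 1121
target 0120 ∈ {PSO}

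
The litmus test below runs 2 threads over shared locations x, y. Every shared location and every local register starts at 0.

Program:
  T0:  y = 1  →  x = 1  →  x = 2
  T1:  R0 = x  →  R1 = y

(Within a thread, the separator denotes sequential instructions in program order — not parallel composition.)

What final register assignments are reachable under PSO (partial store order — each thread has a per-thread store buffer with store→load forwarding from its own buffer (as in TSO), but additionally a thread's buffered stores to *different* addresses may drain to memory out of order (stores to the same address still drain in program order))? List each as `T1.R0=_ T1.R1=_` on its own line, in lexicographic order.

T1.R0=0 T1.R1=0
T1.R0=0 T1.R1=1
T1.R0=1 T1.R1=0
T1.R0=1 T1.R1=1
T1.R0=2 T1.R1=0
T1.R0=2 T1.R1=1

outcome vector order: (T1.R0,T1.R1)
|PSO outcomes| = 6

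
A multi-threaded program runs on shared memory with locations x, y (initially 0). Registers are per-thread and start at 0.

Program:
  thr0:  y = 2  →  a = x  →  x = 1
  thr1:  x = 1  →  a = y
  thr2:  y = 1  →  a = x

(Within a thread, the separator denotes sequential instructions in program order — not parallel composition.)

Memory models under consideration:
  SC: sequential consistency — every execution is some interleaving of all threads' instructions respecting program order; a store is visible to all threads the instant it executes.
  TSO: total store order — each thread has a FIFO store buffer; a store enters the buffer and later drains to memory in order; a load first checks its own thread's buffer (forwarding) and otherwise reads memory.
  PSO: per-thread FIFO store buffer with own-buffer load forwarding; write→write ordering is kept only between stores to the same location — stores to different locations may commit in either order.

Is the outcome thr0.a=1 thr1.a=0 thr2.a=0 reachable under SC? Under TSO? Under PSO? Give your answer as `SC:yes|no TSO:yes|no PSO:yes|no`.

SC:no TSO:yes PSO:yes

outcome vector order: (thr0.a,thr1.a,thr2.a)
SC (9): 0/1/0; 0/1/1; 0/2/0; 0/2/1; 1/0/1; 1/1/0; 1/1/1; 1/2/0; 1/2/1
TSO (12): 0/0/0; 0/0/1; 0/1/0; 0/1/1; 0/2/0; 0/2/1; 1/0/0; 1/0/1; 1/1/0; 1/1/1; 1/2/0; 1/2/1
PSO (12): 0/0/0; 0/0/1; 0/1/0; 0/1/1; 0/2/0; 0/2/1; 1/0/0; 1/0/1; 1/1/0; 1/1/1; 1/2/0; 1/2/1
target 1/0/0 ∈ {TSO,PSO}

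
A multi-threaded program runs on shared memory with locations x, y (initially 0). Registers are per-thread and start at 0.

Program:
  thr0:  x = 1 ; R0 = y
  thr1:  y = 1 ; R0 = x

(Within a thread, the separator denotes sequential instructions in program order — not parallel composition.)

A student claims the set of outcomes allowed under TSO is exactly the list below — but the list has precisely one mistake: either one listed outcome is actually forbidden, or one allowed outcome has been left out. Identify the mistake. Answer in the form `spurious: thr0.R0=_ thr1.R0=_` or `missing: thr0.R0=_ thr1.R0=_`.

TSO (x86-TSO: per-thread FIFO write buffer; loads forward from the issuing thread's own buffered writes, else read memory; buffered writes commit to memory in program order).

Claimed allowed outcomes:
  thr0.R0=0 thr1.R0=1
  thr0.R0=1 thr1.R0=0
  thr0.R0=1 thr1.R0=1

outcome vector order: (thr0.R0,thr1.R0)
[TSO] allowed = {(0,0); (0,1); (1,0); (1,1)}
TSO∖claimed = {(0,0)}

missing: thr0.R0=0 thr1.R0=0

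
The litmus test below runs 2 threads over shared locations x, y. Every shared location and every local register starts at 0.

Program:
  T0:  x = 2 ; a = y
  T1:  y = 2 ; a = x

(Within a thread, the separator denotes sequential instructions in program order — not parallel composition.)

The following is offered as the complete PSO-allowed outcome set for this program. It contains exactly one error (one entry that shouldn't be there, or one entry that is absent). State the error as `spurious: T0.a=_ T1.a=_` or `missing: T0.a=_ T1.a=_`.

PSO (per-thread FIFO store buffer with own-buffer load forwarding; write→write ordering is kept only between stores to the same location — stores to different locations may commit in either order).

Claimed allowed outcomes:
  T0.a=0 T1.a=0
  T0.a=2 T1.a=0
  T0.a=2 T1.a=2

outcome vector order: (T0.a,T1.a)
[PSO] allowed = {0/0; 0/2; 2/0; 2/2}
PSO∖claimed = {0/2}

missing: T0.a=0 T1.a=2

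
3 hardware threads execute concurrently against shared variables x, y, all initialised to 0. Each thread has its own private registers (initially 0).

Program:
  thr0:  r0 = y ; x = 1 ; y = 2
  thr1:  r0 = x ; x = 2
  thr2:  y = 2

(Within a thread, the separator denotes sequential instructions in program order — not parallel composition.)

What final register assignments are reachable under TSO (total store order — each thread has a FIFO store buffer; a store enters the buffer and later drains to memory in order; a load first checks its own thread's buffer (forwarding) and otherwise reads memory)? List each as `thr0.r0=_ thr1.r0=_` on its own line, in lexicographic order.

outcome vector order: (thr0.r0,thr1.r0)
|TSO outcomes| = 4

thr0.r0=0 thr1.r0=0
thr0.r0=0 thr1.r0=1
thr0.r0=2 thr1.r0=0
thr0.r0=2 thr1.r0=1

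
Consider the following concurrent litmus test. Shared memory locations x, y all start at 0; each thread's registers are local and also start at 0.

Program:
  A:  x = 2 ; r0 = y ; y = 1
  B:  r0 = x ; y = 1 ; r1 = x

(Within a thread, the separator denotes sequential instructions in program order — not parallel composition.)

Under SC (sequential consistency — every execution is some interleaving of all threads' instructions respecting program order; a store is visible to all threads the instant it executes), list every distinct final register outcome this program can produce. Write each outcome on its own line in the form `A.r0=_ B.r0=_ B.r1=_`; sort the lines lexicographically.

A.r0=0 B.r0=0 B.r1=2
A.r0=0 B.r0=2 B.r1=2
A.r0=1 B.r0=0 B.r1=0
A.r0=1 B.r0=0 B.r1=2
A.r0=1 B.r0=2 B.r1=2

outcome vector order: (A.r0,B.r0,B.r1)
|SC outcomes| = 5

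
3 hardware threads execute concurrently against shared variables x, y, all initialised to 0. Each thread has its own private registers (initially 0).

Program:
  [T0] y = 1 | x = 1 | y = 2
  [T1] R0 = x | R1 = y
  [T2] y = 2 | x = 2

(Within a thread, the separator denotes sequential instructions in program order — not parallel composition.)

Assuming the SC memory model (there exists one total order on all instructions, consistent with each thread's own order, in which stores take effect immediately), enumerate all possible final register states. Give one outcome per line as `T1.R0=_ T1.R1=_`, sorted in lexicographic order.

T1.R0=0 T1.R1=0
T1.R0=0 T1.R1=1
T1.R0=0 T1.R1=2
T1.R0=1 T1.R1=1
T1.R0=1 T1.R1=2
T1.R0=2 T1.R1=1
T1.R0=2 T1.R1=2

outcome vector order: (T1.R0,T1.R1)
|SC outcomes| = 7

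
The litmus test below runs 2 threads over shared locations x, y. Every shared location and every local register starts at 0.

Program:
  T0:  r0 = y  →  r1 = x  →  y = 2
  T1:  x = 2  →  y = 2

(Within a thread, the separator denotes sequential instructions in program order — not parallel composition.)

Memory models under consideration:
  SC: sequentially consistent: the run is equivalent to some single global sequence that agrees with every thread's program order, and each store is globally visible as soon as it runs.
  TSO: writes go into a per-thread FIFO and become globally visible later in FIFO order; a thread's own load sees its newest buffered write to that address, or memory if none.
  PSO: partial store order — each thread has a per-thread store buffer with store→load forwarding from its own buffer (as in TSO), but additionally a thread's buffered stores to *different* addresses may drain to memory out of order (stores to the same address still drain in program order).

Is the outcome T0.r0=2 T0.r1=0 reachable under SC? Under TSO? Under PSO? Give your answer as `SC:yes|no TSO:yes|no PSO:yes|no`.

outcome vector order: (T0.r0,T0.r1)
SC: 3 outcomes — {<0 0>; <0 2>; <2 2>}
TSO: 3 outcomes — {<0 0>; <0 2>; <2 2>}
PSO: 4 outcomes — {<0 0>; <0 2>; <2 0>; <2 2>}
target <2 0> ∈ {PSO}

SC:no TSO:no PSO:yes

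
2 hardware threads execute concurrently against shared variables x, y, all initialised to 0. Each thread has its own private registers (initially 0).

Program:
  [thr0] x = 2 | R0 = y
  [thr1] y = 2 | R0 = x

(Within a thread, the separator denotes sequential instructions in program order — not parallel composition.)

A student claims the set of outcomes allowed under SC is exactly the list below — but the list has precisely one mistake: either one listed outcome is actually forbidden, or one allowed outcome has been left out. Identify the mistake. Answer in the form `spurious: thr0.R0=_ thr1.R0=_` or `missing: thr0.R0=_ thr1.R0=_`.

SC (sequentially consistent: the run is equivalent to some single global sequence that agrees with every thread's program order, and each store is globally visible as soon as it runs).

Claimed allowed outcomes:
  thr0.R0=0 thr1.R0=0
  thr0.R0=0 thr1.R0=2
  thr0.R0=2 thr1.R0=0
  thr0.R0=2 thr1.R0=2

spurious: thr0.R0=0 thr1.R0=0

outcome vector order: (thr0.R0,thr1.R0)
SC: 3 outcomes — {02 20 22}
claimed∖SC = {00}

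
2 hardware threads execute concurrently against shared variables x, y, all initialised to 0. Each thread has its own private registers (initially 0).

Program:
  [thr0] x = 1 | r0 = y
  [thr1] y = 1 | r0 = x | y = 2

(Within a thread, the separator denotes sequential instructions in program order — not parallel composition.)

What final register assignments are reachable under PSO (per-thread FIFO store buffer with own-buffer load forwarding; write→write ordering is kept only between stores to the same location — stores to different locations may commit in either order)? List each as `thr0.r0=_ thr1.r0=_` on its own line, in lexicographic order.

outcome vector order: (thr0.r0,thr1.r0)
|PSO outcomes| = 6

thr0.r0=0 thr1.r0=0
thr0.r0=0 thr1.r0=1
thr0.r0=1 thr1.r0=0
thr0.r0=1 thr1.r0=1
thr0.r0=2 thr1.r0=0
thr0.r0=2 thr1.r0=1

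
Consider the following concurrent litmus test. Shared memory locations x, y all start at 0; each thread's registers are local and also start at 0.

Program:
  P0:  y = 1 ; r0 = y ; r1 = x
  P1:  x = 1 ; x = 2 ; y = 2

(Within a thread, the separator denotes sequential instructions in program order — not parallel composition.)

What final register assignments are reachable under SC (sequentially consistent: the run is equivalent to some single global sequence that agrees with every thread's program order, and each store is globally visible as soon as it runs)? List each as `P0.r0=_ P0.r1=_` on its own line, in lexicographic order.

outcome vector order: (P0.r0,P0.r1)
|SC outcomes| = 4

P0.r0=1 P0.r1=0
P0.r0=1 P0.r1=1
P0.r0=1 P0.r1=2
P0.r0=2 P0.r1=2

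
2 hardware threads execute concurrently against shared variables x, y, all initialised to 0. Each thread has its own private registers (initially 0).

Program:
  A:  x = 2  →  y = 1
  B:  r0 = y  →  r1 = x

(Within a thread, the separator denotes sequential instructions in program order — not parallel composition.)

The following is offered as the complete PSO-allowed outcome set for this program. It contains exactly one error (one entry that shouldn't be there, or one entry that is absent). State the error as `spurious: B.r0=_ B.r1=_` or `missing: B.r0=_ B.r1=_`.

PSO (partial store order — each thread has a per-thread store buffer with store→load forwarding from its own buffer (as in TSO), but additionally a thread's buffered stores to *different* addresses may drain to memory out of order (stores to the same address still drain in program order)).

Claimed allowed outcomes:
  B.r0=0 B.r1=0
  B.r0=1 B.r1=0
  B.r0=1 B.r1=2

missing: B.r0=0 B.r1=2

outcome vector order: (B.r0,B.r1)
under PSO → <0 0>, <0 2>, <1 0>, <1 2>
PSO∖claimed = {<0 2>}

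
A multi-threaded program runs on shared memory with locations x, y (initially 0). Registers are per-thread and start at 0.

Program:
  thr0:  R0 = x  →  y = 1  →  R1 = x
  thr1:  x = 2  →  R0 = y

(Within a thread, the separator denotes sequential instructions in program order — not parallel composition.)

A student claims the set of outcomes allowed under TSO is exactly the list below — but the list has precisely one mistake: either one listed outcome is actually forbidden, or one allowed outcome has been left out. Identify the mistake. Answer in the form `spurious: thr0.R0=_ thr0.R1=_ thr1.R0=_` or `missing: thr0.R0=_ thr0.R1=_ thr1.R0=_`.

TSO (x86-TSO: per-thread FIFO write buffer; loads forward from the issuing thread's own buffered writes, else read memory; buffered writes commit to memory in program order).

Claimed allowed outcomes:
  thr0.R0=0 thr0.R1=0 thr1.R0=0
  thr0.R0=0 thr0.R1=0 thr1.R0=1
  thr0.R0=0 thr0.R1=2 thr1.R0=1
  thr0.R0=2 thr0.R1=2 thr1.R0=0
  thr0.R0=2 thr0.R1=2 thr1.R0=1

outcome vector order: (thr0.R0,thr0.R1,thr1.R0)
TSO: 6 outcomes — {<0 0 0>; <0 0 1>; <0 2 0>; <0 2 1>; <2 2 0>; <2 2 1>}
TSO∖claimed = {<0 2 0>}

missing: thr0.R0=0 thr0.R1=2 thr1.R0=0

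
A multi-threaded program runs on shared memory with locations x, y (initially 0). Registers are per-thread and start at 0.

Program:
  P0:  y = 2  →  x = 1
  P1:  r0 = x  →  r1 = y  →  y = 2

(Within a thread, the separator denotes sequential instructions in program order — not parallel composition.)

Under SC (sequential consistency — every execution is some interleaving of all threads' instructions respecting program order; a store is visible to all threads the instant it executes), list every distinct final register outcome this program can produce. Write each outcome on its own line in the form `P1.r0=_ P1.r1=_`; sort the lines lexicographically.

outcome vector order: (P1.r0,P1.r1)
|SC outcomes| = 3

P1.r0=0 P1.r1=0
P1.r0=0 P1.r1=2
P1.r0=1 P1.r1=2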